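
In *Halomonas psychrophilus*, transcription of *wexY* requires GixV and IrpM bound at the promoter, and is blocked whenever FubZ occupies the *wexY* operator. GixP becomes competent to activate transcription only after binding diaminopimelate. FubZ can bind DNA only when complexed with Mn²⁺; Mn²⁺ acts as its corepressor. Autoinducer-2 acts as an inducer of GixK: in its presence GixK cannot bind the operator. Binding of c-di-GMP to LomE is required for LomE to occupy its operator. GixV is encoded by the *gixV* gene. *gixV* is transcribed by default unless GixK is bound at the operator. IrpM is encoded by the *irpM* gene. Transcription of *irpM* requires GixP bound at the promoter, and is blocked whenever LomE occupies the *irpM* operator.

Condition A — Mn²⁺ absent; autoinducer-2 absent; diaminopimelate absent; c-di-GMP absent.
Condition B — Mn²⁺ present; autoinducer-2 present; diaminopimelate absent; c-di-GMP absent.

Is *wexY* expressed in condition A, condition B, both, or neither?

neither

Condition A:
Mn²⁺ is absent, so FubZ is inactive.
Autoinducer-2 is absent, so GixK is active.
With repressor GixK bound, *gixV* is not transcribed.
So GixV is not produced.
Diaminopimelate is absent, so GixP is inactive.
c-di-GMP is absent, so LomE is inactive.
Required activator GixP is absent, so *irpM* is not transcribed.
So IrpM is not produced.
Required activator GixV is absent, so *wexY* is not transcribed.
→ *wexY* is OFF in A.
Condition B:
Mn²⁺ is present, so FubZ is active.
Autoinducer-2 is present, so GixK is inactive.
With no repressor bound, *gixV* is transcribed.
So GixV is produced and active.
Diaminopimelate is absent, so GixP is inactive.
c-di-GMP is absent, so LomE is inactive.
Required activator GixP is absent, so *irpM* is not transcribed.
So IrpM is not produced.
With repressor FubZ bound, *wexY* is not transcribed.
→ *wexY* is OFF in B.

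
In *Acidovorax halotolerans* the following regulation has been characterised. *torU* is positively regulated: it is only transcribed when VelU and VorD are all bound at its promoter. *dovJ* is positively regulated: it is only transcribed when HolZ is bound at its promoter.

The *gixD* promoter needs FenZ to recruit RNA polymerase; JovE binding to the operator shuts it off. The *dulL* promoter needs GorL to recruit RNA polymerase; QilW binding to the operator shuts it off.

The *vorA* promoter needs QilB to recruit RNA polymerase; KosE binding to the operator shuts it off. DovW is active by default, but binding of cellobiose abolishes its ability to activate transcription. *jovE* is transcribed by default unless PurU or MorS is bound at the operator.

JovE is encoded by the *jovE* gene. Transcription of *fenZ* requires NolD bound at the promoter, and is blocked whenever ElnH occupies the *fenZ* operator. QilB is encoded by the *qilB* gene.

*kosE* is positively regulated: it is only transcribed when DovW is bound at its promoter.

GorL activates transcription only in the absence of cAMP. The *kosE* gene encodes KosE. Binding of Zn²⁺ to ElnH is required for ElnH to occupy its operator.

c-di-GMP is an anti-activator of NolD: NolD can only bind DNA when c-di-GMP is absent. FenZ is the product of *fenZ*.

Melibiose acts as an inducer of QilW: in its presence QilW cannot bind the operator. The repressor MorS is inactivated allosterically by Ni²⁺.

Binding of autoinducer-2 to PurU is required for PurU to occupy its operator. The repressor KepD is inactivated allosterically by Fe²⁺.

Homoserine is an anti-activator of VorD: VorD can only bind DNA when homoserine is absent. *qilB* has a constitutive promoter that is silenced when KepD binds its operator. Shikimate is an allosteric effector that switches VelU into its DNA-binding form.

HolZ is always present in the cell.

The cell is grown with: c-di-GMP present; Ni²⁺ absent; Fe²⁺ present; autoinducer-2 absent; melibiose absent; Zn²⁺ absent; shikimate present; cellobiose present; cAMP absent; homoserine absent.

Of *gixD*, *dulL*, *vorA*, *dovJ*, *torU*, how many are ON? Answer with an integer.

3

Autoinducer-2 is absent, so PurU is inactive.
Ni²⁺ is absent, so MorS is active.
With repressor MorS bound, *jovE* is not transcribed.
So JovE is not produced.
c-di-GMP is present, so NolD is inactive.
Zn²⁺ is absent, so ElnH is inactive.
Required activator NolD is absent, so *fenZ* is not transcribed.
So FenZ is not produced.
Required activator FenZ is absent, so *gixD* is not transcribed.
→ *gixD* is OFF.
Melibiose is absent, so QilW is active.
cAMP is absent, so GorL is active.
With repressor QilW bound, *dulL* is not transcribed.
→ *dulL* is OFF.
Cellobiose is present, so DovW is inactive.
Required activator DovW is absent, so *kosE* is not transcribed.
So KosE is not produced.
Fe²⁺ is present, so KepD is inactive.
With no repressor bound, *qilB* is transcribed.
So QilB is produced and active.
No repressor is bound and QilB is active, so *vorA* is transcribed.
→ *vorA* is ON.
HolZ is produced constitutively and is active.
No repressor is bound and HolZ is active, so *dovJ* is transcribed.
→ *dovJ* is ON.
Shikimate is present, so VelU is active.
Homoserine is absent, so VorD is active.
No repressor is bound and VelU and VorD are active, so *torU* is transcribed.
→ *torU* is ON.
3 of the 5 genes are transcribed.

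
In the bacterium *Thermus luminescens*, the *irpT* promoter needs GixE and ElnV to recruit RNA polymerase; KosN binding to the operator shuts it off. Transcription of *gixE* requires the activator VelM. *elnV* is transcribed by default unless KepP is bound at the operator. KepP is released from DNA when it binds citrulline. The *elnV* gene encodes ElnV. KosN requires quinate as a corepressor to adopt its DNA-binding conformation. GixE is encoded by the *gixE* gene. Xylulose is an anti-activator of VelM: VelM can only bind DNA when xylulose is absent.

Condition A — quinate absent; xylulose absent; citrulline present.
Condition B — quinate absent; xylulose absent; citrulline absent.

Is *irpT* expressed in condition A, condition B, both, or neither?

Condition A:
Quinate is absent, so KosN is inactive.
Xylulose is absent, so VelM is active.
No repressor is bound and VelM is active, so *gixE* is transcribed.
So GixE is produced and active.
Citrulline is present, so KepP is inactive.
With no repressor bound, *elnV* is transcribed.
So ElnV is produced and active.
No repressor is bound and GixE and ElnV are active, so *irpT* is transcribed.
→ *irpT* is ON in A.
Condition B:
Quinate is absent, so KosN is inactive.
Xylulose is absent, so VelM is active.
No repressor is bound and VelM is active, so *gixE* is transcribed.
So GixE is produced and active.
Citrulline is absent, so KepP is active.
With repressor KepP bound, *elnV* is not transcribed.
So ElnV is not produced.
Required activator ElnV is absent, so *irpT* is not transcribed.
→ *irpT* is OFF in B.

A only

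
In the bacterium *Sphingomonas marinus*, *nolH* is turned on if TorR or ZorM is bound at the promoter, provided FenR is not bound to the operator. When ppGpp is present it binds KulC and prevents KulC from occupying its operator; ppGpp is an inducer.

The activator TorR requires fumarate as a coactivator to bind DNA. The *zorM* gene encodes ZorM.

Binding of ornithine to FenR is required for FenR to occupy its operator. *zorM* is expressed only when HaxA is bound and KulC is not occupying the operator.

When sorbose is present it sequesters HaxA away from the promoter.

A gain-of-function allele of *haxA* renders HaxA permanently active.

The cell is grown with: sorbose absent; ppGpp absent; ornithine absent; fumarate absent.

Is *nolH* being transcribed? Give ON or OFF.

OFF

Fumarate is absent, so TorR is inactive.
Ornithine is absent, so FenR is inactive.
ppGpp is absent, so KulC is active.
HaxA is constitutively active in this strain.
With repressor KulC bound, *zorM* is not transcribed.
So ZorM is not produced.
No activator is available at the *nolH* promoter, so *nolH* is not transcribed.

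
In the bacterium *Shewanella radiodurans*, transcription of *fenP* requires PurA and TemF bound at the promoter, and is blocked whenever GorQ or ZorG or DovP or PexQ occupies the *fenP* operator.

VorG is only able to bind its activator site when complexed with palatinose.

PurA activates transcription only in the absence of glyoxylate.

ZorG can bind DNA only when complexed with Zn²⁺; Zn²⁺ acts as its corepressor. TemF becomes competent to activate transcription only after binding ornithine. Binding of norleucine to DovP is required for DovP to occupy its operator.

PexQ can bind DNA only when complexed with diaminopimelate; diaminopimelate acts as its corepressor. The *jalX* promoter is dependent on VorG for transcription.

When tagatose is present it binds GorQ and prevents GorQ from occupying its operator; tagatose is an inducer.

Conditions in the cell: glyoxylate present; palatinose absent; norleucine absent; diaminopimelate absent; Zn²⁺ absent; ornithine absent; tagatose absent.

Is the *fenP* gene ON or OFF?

Tagatose is absent, so GorQ is active.
Zn²⁺ is absent, so ZorG is inactive.
Norleucine is absent, so DovP is inactive.
Glyoxylate is present, so PurA is inactive.
Diaminopimelate is absent, so PexQ is inactive.
Ornithine is absent, so TemF is inactive.
With repressor GorQ bound, *fenP* is not transcribed.

OFF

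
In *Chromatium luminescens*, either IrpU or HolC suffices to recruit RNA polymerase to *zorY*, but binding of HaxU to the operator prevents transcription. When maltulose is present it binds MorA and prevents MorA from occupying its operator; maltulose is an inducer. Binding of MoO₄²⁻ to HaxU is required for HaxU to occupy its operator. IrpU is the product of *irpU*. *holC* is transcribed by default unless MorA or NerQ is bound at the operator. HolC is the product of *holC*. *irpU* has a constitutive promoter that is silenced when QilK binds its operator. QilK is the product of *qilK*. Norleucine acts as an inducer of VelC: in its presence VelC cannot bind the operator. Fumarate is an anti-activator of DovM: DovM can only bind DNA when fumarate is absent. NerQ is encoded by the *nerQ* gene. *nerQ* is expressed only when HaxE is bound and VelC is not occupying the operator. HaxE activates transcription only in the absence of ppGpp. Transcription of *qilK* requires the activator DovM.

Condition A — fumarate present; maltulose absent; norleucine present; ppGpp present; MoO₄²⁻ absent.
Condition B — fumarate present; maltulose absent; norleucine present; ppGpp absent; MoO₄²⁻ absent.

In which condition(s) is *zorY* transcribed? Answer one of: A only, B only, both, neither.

Condition A:
Fumarate is present, so DovM is inactive.
Required activator DovM is absent, so *qilK* is not transcribed.
So QilK is not produced.
With no repressor bound, *irpU* is transcribed.
So IrpU is produced and active.
Maltulose is absent, so MorA is active.
Norleucine is present, so VelC is inactive.
ppGpp is present, so HaxE is inactive.
Required activator HaxE is absent, so *nerQ* is not transcribed.
So NerQ is not produced.
With repressor MorA bound, *holC* is not transcribed.
So HolC is not produced.
MoO₄²⁻ is absent, so HaxU is inactive.
Activator IrpU is present, so *zorY* is transcribed.
→ *zorY* is ON in A.
Condition B:
Fumarate is present, so DovM is inactive.
Required activator DovM is absent, so *qilK* is not transcribed.
So QilK is not produced.
With no repressor bound, *irpU* is transcribed.
So IrpU is produced and active.
Maltulose is absent, so MorA is active.
Norleucine is present, so VelC is inactive.
ppGpp is absent, so HaxE is active.
No repressor is bound and HaxE is active, so *nerQ* is transcribed.
So NerQ is produced and active.
With repressor MorA bound, *holC* is not transcribed.
So HolC is not produced.
MoO₄²⁻ is absent, so HaxU is inactive.
Activator IrpU is present, so *zorY* is transcribed.
→ *zorY* is ON in B.

both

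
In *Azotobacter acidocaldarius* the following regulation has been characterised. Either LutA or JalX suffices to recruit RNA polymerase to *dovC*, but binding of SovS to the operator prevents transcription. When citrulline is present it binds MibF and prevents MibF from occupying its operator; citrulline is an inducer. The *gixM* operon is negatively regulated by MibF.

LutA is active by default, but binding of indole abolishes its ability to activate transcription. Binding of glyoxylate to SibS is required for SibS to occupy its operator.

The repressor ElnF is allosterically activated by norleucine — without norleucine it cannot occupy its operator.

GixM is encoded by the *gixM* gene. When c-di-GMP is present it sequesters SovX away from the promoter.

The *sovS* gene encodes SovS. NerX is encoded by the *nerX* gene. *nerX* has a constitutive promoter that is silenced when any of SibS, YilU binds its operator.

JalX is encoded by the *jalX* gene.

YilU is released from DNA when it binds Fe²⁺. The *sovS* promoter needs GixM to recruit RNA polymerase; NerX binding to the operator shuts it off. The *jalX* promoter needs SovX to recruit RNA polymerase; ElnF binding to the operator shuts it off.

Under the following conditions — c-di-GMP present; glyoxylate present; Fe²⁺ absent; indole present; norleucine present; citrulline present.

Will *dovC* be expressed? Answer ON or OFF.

OFF

Indole is present, so LutA is inactive.
Citrulline is present, so MibF is inactive.
With no repressor bound, *gixM* is transcribed.
So GixM is produced and active.
Glyoxylate is present, so SibS is active.
Fe²⁺ is absent, so YilU is active.
With repressor SibS bound, *nerX* is not transcribed.
So NerX is not produced.
No repressor is bound and GixM is active, so *sovS* is transcribed.
So SovS is produced and active.
c-di-GMP is present, so SovX is inactive.
Norleucine is present, so ElnF is active.
With repressor ElnF bound, *jalX* is not transcribed.
So JalX is not produced.
With repressor SovS bound, *dovC* is not transcribed.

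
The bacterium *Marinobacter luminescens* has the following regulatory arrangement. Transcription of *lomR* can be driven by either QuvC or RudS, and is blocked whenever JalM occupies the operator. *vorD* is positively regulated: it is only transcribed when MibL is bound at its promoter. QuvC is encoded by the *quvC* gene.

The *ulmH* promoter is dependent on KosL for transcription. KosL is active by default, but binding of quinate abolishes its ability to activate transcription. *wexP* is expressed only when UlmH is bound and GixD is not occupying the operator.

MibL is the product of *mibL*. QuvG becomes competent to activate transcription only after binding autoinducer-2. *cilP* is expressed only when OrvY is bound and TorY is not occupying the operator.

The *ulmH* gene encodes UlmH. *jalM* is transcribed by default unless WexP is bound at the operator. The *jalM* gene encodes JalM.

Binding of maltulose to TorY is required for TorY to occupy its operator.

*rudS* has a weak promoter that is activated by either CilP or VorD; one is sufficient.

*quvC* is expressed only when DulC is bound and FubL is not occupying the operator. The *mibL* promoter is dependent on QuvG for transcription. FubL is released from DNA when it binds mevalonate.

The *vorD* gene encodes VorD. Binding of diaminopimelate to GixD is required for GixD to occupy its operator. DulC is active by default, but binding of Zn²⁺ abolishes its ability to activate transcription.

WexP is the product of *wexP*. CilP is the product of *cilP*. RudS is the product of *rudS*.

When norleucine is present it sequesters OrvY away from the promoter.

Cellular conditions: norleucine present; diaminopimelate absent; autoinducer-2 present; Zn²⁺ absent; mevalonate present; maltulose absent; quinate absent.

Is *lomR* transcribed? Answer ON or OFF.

Mevalonate is present, so FubL is inactive.
Zn²⁺ is absent, so DulC is active.
No repressor is bound and DulC is active, so *quvC* is transcribed.
So QuvC is produced and active.
Norleucine is present, so OrvY is inactive.
Maltulose is absent, so TorY is inactive.
Required activator OrvY is absent, so *cilP* is not transcribed.
So CilP is not produced.
Autoinducer-2 is present, so QuvG is active.
No repressor is bound and QuvG is active, so *mibL* is transcribed.
So MibL is produced and active.
No repressor is bound and MibL is active, so *vorD* is transcribed.
So VorD is produced and active.
Activator VorD is present, so *rudS* is transcribed.
So RudS is produced and active.
Quinate is absent, so KosL is active.
No repressor is bound and KosL is active, so *ulmH* is transcribed.
So UlmH is produced and active.
Diaminopimelate is absent, so GixD is inactive.
No repressor is bound and UlmH is active, so *wexP* is transcribed.
So WexP is produced and active.
With repressor WexP bound, *jalM* is not transcribed.
So JalM is not produced.
Activator QuvC is present, so *lomR* is transcribed.

ON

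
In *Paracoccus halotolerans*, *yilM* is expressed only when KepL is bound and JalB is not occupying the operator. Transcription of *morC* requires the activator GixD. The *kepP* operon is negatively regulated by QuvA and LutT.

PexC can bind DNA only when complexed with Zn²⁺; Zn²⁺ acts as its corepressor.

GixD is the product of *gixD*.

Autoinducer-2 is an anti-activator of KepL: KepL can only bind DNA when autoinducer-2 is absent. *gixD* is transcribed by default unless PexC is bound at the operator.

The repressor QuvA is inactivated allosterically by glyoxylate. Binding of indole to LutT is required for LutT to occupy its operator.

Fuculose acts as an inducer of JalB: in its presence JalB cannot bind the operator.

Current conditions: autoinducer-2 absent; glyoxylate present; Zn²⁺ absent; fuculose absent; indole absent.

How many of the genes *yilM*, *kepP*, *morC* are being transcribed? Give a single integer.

2

Fuculose is absent, so JalB is active.
Autoinducer-2 is absent, so KepL is active.
With repressor JalB bound, *yilM* is not transcribed.
→ *yilM* is OFF.
Glyoxylate is present, so QuvA is inactive.
Indole is absent, so LutT is inactive.
With no repressor bound, *kepP* is transcribed.
→ *kepP* is ON.
Zn²⁺ is absent, so PexC is inactive.
With no repressor bound, *gixD* is transcribed.
So GixD is produced and active.
No repressor is bound and GixD is active, so *morC* is transcribed.
→ *morC* is ON.
2 of the 3 genes are transcribed.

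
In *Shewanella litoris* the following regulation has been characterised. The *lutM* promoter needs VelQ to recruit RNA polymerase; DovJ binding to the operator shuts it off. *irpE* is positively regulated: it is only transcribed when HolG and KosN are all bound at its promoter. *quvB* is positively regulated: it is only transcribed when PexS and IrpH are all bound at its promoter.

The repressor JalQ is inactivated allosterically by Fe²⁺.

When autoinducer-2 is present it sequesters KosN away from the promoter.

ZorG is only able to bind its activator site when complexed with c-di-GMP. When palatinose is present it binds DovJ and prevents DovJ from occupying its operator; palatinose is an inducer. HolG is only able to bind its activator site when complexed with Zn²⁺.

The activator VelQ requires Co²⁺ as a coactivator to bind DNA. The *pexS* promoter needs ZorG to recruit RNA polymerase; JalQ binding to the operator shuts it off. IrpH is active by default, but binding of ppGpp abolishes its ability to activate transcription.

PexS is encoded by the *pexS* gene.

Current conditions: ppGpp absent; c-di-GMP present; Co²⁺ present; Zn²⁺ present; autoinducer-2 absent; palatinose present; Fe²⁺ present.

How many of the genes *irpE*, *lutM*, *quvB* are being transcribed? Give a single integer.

3

Zn²⁺ is present, so HolG is active.
Autoinducer-2 is absent, so KosN is active.
No repressor is bound and HolG and KosN are active, so *irpE* is transcribed.
→ *irpE* is ON.
Co²⁺ is present, so VelQ is active.
Palatinose is present, so DovJ is inactive.
No repressor is bound and VelQ is active, so *lutM* is transcribed.
→ *lutM* is ON.
Fe²⁺ is present, so JalQ is inactive.
c-di-GMP is present, so ZorG is active.
No repressor is bound and ZorG is active, so *pexS* is transcribed.
So PexS is produced and active.
ppGpp is absent, so IrpH is active.
No repressor is bound and PexS and IrpH are active, so *quvB* is transcribed.
→ *quvB* is ON.
3 of the 3 genes are transcribed.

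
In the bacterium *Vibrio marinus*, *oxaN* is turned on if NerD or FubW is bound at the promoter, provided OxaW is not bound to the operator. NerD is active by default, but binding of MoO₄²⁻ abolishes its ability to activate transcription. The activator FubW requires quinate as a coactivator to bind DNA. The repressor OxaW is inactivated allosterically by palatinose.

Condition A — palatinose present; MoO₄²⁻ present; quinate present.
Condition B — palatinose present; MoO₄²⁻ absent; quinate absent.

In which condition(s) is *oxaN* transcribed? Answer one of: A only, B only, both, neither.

both

Condition A:
Palatinose is present, so OxaW is inactive.
MoO₄²⁻ is present, so NerD is inactive.
Quinate is present, so FubW is active.
Activator FubW is present, so *oxaN* is transcribed.
→ *oxaN* is ON in A.
Condition B:
Palatinose is present, so OxaW is inactive.
MoO₄²⁻ is absent, so NerD is active.
Quinate is absent, so FubW is inactive.
Activator NerD is present, so *oxaN* is transcribed.
→ *oxaN* is ON in B.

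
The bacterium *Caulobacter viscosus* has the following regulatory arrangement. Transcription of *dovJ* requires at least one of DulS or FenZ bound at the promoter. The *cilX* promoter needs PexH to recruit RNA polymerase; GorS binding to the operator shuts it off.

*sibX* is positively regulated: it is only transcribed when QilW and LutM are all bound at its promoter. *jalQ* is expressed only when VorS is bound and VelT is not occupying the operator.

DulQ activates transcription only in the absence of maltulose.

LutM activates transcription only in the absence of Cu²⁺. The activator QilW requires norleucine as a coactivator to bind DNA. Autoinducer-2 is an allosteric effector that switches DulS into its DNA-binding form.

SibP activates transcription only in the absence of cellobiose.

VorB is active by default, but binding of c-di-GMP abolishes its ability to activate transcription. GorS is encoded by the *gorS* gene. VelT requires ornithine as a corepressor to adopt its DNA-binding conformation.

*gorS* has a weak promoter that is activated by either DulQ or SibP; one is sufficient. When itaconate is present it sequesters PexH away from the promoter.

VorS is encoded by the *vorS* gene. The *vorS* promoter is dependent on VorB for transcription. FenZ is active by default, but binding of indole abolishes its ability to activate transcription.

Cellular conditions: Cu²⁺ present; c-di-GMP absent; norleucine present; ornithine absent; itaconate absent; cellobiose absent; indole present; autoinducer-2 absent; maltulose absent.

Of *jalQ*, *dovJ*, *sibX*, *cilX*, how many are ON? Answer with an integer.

1

c-di-GMP is absent, so VorB is active.
No repressor is bound and VorB is active, so *vorS* is transcribed.
So VorS is produced and active.
Ornithine is absent, so VelT is inactive.
No repressor is bound and VorS is active, so *jalQ* is transcribed.
→ *jalQ* is ON.
Autoinducer-2 is absent, so DulS is inactive.
Indole is present, so FenZ is inactive.
No activator is available at the *dovJ* promoter, so *dovJ* is not transcribed.
→ *dovJ* is OFF.
Norleucine is present, so QilW is active.
Cu²⁺ is present, so LutM is inactive.
Required activator LutM is absent, so *sibX* is not transcribed.
→ *sibX* is OFF.
Itaconate is absent, so PexH is active.
Maltulose is absent, so DulQ is active.
Cellobiose is absent, so SibP is active.
Activator DulQ is present, so *gorS* is transcribed.
So GorS is produced and active.
With repressor GorS bound, *cilX* is not transcribed.
→ *cilX* is OFF.
1 of the 4 genes is transcribed.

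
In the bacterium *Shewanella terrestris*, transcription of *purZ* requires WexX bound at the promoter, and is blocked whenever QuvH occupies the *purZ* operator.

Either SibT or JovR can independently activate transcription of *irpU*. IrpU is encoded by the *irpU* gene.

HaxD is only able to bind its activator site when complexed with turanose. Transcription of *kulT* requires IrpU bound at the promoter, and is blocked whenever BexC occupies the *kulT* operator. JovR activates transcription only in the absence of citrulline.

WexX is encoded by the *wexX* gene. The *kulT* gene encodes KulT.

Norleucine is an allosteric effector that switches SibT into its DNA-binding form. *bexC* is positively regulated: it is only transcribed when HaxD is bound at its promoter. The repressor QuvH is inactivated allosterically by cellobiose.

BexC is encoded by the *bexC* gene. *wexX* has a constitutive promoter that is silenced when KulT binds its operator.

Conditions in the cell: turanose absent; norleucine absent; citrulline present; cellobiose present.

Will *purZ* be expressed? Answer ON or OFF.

Norleucine is absent, so SibT is inactive.
Citrulline is present, so JovR is inactive.
No activator is available at the *irpU* promoter, so *irpU* is not transcribed.
So IrpU is not produced.
Turanose is absent, so HaxD is inactive.
Required activator HaxD is absent, so *bexC* is not transcribed.
So BexC is not produced.
Required activator IrpU is absent, so *kulT* is not transcribed.
So KulT is not produced.
With no repressor bound, *wexX* is transcribed.
So WexX is produced and active.
Cellobiose is present, so QuvH is inactive.
No repressor is bound and WexX is active, so *purZ* is transcribed.

ON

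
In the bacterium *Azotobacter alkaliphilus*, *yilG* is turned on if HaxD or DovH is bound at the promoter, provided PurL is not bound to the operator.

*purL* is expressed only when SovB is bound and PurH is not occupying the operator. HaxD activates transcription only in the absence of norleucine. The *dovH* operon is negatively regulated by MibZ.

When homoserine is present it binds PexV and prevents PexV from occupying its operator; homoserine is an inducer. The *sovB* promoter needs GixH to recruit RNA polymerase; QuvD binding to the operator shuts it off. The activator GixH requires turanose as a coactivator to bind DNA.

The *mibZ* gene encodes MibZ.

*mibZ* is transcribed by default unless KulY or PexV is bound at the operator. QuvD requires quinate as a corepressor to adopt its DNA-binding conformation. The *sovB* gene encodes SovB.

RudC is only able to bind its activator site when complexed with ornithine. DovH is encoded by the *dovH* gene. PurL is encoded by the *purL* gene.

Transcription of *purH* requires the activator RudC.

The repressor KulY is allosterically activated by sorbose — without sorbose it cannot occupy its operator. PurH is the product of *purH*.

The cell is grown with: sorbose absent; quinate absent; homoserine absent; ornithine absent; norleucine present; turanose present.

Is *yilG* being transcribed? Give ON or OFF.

OFF

Ornithine is absent, so RudC is inactive.
Required activator RudC is absent, so *purH* is not transcribed.
So PurH is not produced.
Quinate is absent, so QuvD is inactive.
Turanose is present, so GixH is active.
No repressor is bound and GixH is active, so *sovB* is transcribed.
So SovB is produced and active.
No repressor is bound and SovB is active, so *purL* is transcribed.
So PurL is produced and active.
Norleucine is present, so HaxD is inactive.
Sorbose is absent, so KulY is inactive.
Homoserine is absent, so PexV is active.
With repressor PexV bound, *mibZ* is not transcribed.
So MibZ is not produced.
With no repressor bound, *dovH* is transcribed.
So DovH is produced and active.
With repressor PurL bound, *yilG* is not transcribed.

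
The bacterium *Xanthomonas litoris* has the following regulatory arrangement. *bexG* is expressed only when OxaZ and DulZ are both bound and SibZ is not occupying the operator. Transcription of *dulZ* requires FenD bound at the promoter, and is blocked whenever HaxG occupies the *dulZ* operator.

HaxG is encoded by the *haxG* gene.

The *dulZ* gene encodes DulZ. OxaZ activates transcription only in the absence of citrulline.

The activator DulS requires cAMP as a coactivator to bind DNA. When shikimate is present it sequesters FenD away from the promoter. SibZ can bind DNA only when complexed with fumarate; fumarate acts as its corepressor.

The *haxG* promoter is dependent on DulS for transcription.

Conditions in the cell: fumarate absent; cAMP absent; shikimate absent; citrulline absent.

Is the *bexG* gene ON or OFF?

Citrulline is absent, so OxaZ is active.
Fumarate is absent, so SibZ is inactive.
cAMP is absent, so DulS is inactive.
Required activator DulS is absent, so *haxG* is not transcribed.
So HaxG is not produced.
Shikimate is absent, so FenD is active.
No repressor is bound and FenD is active, so *dulZ* is transcribed.
So DulZ is produced and active.
No repressor is bound and OxaZ and DulZ are active, so *bexG* is transcribed.

ON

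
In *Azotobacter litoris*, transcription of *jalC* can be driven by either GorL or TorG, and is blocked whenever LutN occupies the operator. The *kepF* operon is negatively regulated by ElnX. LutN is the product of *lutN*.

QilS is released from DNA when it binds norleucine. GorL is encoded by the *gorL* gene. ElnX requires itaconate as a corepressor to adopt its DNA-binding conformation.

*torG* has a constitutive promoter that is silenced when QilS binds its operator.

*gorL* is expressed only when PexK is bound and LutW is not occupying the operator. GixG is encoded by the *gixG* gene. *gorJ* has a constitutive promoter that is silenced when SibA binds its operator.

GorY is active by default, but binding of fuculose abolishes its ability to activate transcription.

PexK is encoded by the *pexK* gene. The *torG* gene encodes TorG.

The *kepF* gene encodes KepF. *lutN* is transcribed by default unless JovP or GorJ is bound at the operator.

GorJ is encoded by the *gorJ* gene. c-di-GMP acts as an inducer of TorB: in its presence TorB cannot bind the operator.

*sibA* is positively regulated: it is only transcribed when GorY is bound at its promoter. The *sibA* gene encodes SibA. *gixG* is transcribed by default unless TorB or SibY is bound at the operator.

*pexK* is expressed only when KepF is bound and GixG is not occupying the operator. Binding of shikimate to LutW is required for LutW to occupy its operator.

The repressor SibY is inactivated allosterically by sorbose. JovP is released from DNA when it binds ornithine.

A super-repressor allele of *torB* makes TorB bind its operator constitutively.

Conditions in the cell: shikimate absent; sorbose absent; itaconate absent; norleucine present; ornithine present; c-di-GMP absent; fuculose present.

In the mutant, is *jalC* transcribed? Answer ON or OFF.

TorB is constitutively active in this strain.
Sorbose is absent, so SibY is active.
With repressor TorB bound, *gixG* is not transcribed.
So GixG is not produced.
Itaconate is absent, so ElnX is inactive.
With no repressor bound, *kepF* is transcribed.
So KepF is produced and active.
No repressor is bound and KepF is active, so *pexK* is transcribed.
So PexK is produced and active.
Shikimate is absent, so LutW is inactive.
No repressor is bound and PexK is active, so *gorL* is transcribed.
So GorL is produced and active.
Ornithine is present, so JovP is inactive.
Fuculose is present, so GorY is inactive.
Required activator GorY is absent, so *sibA* is not transcribed.
So SibA is not produced.
With no repressor bound, *gorJ* is transcribed.
So GorJ is produced and active.
With repressor GorJ bound, *lutN* is not transcribed.
So LutN is not produced.
Norleucine is present, so QilS is inactive.
With no repressor bound, *torG* is transcribed.
So TorG is produced and active.
Activator GorL is present, so *jalC* is transcribed.

ON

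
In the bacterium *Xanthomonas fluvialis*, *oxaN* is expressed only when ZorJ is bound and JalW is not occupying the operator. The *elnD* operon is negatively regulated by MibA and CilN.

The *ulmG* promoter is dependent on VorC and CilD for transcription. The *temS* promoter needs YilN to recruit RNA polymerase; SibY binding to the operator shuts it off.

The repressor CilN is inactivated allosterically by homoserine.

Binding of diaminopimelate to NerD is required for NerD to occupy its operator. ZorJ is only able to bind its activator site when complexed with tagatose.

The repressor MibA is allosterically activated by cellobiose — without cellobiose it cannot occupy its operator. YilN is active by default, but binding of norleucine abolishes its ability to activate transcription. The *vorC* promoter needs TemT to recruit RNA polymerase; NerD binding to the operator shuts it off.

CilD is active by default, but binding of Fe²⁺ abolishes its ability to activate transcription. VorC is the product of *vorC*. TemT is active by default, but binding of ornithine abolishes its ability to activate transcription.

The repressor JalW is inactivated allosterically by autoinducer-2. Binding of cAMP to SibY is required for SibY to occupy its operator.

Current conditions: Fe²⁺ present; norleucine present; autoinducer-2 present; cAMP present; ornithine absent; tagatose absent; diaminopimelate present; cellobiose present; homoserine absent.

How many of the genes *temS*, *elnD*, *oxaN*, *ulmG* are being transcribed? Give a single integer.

0

Norleucine is present, so YilN is inactive.
cAMP is present, so SibY is active.
With repressor SibY bound, *temS* is not transcribed.
→ *temS* is OFF.
Cellobiose is present, so MibA is active.
Homoserine is absent, so CilN is active.
With repressor MibA bound, *elnD* is not transcribed.
→ *elnD* is OFF.
Tagatose is absent, so ZorJ is inactive.
Autoinducer-2 is present, so JalW is inactive.
Required activator ZorJ is absent, so *oxaN* is not transcribed.
→ *oxaN* is OFF.
Diaminopimelate is present, so NerD is active.
Ornithine is absent, so TemT is active.
With repressor NerD bound, *vorC* is not transcribed.
So VorC is not produced.
Fe²⁺ is present, so CilD is inactive.
Required activator VorC is absent, so *ulmG* is not transcribed.
→ *ulmG* is OFF.
0 of the 4 genes are transcribed.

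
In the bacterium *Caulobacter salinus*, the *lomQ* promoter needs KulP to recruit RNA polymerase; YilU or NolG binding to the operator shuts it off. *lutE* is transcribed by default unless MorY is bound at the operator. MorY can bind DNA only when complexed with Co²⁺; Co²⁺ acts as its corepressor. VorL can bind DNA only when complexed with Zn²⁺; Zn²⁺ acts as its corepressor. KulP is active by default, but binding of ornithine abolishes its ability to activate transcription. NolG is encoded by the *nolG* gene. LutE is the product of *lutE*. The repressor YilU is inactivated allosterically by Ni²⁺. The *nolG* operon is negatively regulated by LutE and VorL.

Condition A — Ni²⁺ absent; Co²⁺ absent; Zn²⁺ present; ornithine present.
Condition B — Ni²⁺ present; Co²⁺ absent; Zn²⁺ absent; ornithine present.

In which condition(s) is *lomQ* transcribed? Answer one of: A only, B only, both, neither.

neither

Condition A:
Ni²⁺ is absent, so YilU is active.
Co²⁺ is absent, so MorY is inactive.
With no repressor bound, *lutE* is transcribed.
So LutE is produced and active.
Zn²⁺ is present, so VorL is active.
With repressor LutE bound, *nolG* is not transcribed.
So NolG is not produced.
Ornithine is present, so KulP is inactive.
With repressor YilU bound, *lomQ* is not transcribed.
→ *lomQ* is OFF in A.
Condition B:
Ni²⁺ is present, so YilU is inactive.
Co²⁺ is absent, so MorY is inactive.
With no repressor bound, *lutE* is transcribed.
So LutE is produced and active.
Zn²⁺ is absent, so VorL is inactive.
With repressor LutE bound, *nolG* is not transcribed.
So NolG is not produced.
Ornithine is present, so KulP is inactive.
Required activator KulP is absent, so *lomQ* is not transcribed.
→ *lomQ* is OFF in B.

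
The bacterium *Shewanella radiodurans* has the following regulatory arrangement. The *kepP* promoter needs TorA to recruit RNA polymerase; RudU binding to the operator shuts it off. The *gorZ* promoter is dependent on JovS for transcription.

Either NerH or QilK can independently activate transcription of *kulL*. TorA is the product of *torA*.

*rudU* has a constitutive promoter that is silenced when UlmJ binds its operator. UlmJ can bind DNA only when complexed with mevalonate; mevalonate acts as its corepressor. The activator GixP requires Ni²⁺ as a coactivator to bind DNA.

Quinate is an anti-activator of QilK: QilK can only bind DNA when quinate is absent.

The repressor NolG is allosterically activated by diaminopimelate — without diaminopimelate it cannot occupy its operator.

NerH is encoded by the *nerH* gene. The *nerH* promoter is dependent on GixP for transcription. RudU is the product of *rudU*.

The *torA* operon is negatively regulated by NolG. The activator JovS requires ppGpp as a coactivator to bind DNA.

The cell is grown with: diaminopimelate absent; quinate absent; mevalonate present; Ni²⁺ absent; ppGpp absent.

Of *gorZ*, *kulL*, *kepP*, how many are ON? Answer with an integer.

ppGpp is absent, so JovS is inactive.
Required activator JovS is absent, so *gorZ* is not transcribed.
→ *gorZ* is OFF.
Ni²⁺ is absent, so GixP is inactive.
Required activator GixP is absent, so *nerH* is not transcribed.
So NerH is not produced.
Quinate is absent, so QilK is active.
Activator QilK is present, so *kulL* is transcribed.
→ *kulL* is ON.
Diaminopimelate is absent, so NolG is inactive.
With no repressor bound, *torA* is transcribed.
So TorA is produced and active.
Mevalonate is present, so UlmJ is active.
With repressor UlmJ bound, *rudU* is not transcribed.
So RudU is not produced.
No repressor is bound and TorA is active, so *kepP* is transcribed.
→ *kepP* is ON.
2 of the 3 genes are transcribed.

2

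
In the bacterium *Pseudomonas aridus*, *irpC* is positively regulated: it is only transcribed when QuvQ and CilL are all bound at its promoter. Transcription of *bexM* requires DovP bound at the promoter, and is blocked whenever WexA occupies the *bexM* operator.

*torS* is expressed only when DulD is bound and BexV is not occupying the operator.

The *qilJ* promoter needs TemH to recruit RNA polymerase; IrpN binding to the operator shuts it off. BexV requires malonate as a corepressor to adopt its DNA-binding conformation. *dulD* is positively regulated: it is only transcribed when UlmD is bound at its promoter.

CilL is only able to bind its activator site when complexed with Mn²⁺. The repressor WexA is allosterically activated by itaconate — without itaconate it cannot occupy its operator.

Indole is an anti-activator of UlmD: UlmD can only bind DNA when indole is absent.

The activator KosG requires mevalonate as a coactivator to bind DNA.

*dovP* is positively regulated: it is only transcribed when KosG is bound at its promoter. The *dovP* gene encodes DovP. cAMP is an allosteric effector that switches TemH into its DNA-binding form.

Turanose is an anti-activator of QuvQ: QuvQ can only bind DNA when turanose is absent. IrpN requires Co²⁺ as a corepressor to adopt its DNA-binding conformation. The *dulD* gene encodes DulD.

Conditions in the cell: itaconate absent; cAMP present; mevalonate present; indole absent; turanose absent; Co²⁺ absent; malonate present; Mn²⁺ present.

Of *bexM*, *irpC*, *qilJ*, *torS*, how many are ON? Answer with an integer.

Itaconate is absent, so WexA is inactive.
Mevalonate is present, so KosG is active.
No repressor is bound and KosG is active, so *dovP* is transcribed.
So DovP is produced and active.
No repressor is bound and DovP is active, so *bexM* is transcribed.
→ *bexM* is ON.
Turanose is absent, so QuvQ is active.
Mn²⁺ is present, so CilL is active.
No repressor is bound and QuvQ and CilL are active, so *irpC* is transcribed.
→ *irpC* is ON.
Co²⁺ is absent, so IrpN is inactive.
cAMP is present, so TemH is active.
No repressor is bound and TemH is active, so *qilJ* is transcribed.
→ *qilJ* is ON.
Indole is absent, so UlmD is active.
No repressor is bound and UlmD is active, so *dulD* is transcribed.
So DulD is produced and active.
Malonate is present, so BexV is active.
With repressor BexV bound, *torS* is not transcribed.
→ *torS* is OFF.
3 of the 4 genes are transcribed.

3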